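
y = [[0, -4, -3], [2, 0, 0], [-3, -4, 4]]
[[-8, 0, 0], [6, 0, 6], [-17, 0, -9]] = y @ [[3, 0, 3], [2, 0, 0], [0, 0, 0]]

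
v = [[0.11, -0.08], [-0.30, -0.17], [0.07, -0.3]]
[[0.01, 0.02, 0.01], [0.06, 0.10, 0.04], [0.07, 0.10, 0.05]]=v @[[-0.08, -0.12, -0.05], [-0.24, -0.36, -0.17]]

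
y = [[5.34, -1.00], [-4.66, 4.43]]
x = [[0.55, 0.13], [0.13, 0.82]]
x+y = [[5.89, -0.87], [-4.53, 5.25]]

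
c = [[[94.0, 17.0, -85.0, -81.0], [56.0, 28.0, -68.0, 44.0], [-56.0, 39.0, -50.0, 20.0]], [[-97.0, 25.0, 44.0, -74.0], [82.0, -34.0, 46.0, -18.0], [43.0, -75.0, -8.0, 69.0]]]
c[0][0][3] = -81.0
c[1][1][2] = 46.0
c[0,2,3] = 20.0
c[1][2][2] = -8.0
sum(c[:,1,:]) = 136.0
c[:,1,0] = [56.0, 82.0]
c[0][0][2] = -85.0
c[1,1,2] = 46.0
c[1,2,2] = -8.0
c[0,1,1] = 28.0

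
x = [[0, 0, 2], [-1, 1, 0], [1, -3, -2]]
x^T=[[0, -1, 1], [0, 1, -3], [2, 0, -2]]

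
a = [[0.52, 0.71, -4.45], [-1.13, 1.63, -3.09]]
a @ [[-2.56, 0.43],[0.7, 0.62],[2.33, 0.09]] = [[-11.2, 0.26], [-3.17, 0.25]]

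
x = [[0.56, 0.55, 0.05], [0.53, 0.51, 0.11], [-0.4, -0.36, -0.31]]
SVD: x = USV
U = [[-0.63, -0.48, 0.61], [-0.61, -0.18, -0.78], [0.48, -0.86, -0.18]]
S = [1.23, 0.23, 0.0]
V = [[-0.71, -0.68, -0.20],[-0.09, -0.20, 0.98],[-0.70, 0.71, 0.08]]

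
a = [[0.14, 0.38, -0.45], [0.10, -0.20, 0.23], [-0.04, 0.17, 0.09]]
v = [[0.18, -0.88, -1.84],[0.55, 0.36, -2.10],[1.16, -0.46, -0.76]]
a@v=[[-0.29, 0.22, -0.71], [0.17, -0.27, 0.06], [0.19, 0.06, -0.35]]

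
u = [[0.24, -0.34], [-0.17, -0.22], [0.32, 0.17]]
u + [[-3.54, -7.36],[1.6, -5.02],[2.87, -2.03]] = [[-3.30, -7.70], [1.43, -5.24], [3.19, -1.86]]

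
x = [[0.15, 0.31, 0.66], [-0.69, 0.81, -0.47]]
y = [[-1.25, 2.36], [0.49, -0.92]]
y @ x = [[-1.82, 1.52, -1.93],[0.71, -0.59, 0.76]]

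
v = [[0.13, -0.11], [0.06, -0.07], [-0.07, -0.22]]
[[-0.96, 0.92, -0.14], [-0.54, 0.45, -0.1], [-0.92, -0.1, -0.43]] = v@[[-3.05, 5.91, 0.48], [5.15, -1.42, 1.81]]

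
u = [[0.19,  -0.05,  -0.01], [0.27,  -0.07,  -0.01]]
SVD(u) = [[-0.58, -0.82], [-0.82, 0.58]] @ diag([0.3414583791852688, 0.0024850119052532097]) @ [[-0.97, 0.25, 0.04], [0.1, 0.22, 0.97]]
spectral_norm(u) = 0.34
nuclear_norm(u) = 0.34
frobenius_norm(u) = 0.34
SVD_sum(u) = [[0.19, -0.05, -0.01], [0.27, -0.07, -0.01]] + [[-0.00,-0.00,-0.00],[0.0,0.00,0.0]]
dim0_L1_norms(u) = [0.46, 0.12, 0.02]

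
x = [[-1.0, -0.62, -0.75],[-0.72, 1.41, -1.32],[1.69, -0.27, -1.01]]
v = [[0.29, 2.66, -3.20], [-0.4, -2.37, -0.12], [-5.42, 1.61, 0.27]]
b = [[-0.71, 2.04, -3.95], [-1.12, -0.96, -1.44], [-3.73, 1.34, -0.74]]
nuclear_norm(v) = 11.91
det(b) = 27.46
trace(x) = -0.60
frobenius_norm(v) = 7.43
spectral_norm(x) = 2.20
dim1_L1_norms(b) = [6.7, 3.52, 5.81]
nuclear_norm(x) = 5.38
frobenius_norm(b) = 6.39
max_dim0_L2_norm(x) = 2.09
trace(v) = -1.81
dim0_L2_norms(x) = [2.09, 1.56, 1.82]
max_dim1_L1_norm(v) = 7.3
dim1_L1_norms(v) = [6.15, 2.89, 7.3]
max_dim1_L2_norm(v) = 5.66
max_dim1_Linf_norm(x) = 1.69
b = v + x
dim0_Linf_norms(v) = [5.42, 2.66, 3.2]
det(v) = 45.05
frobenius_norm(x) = 3.19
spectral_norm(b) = 5.32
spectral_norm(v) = 5.70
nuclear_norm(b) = 10.09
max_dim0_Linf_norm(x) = 1.69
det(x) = 5.26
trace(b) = -2.41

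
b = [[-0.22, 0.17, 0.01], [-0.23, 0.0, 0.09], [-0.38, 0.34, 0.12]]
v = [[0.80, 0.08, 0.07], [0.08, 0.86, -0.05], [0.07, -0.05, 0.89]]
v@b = [[-0.22, 0.16, 0.02], [-0.2, -0.00, 0.07], [-0.34, 0.31, 0.1]]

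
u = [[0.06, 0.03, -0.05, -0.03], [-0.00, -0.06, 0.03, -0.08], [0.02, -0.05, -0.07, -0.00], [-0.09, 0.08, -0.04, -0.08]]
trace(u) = -0.15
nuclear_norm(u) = 0.42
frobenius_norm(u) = 0.22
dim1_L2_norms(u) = [0.09, 0.1, 0.09, 0.15]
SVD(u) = [[0.05, -0.23, -0.71, 0.66], [0.02, 0.97, -0.14, 0.18], [-0.18, 0.04, -0.68, -0.71], [0.98, 0.00, -0.09, -0.17]] @ diag([0.15208883270096546, 0.10559263152046239, 0.10465406296902972, 0.06218287738852188]) @ [[-0.58, 0.58, -0.19, -0.53], [-0.13, -0.63, 0.36, -0.67], [-0.46, 0.14, 0.79, 0.38], [0.65, 0.49, 0.46, -0.34]]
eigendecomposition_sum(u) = [[(0.07-0j), (0.01-0j), (-0.02+0j), (-0.02+0j)], [(0.02-0j), 0.00-0.00j, -0.00+0.00j, (-0+0j)], [0.00-0.00j, 0.00-0.00j, (-0+0j), (-0+0j)], [-0.03+0.00j, -0.00+0.00j, 0.01-0.00j, (0.01-0j)]] + [[-0.00+0.00j, (0.01-0j), -0.01-0.01j, -0.00+0.01j], [(-0.01-0.03j), -0.03+0.05j, (0.04-0j), -0.03-0.03j], [0.01-0.00j, -0.02-0.02j, -0.00+0.02j, (0.02-0.01j)], [-0.03+0.00j, 0.04+0.03j, 0.00-0.04j, -0.03+0.02j]] + [[(-0-0j), 0.01+0.00j, (-0.01+0.01j), -0.00-0.01j], [(-0.01+0.03j), (-0.03-0.05j), (0.04+0j), -0.03+0.03j], [(0.01+0j), (-0.02+0.02j), (-0-0.02j), (0.02+0.01j)], [-0.03-0.00j, 0.04-0.03j, 0.00+0.04j, (-0.03-0.02j)]] + [[(-0-0j), -0.00-0.00j, (-0.02-0j), (-0.01-0j)], [(-0.01-0j), -0.00-0.00j, -0.05-0.00j, -0.02-0.00j], [(-0.01-0j), (-0-0j), -0.07-0.00j, -0.04-0.00j], [(-0.01-0j), -0.00-0.00j, -0.05-0.00j, -0.03-0.00j]]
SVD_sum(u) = [[-0.00,0.00,-0.00,-0.00], [-0.00,0.0,-0.0,-0.00], [0.02,-0.02,0.01,0.01], [-0.09,0.09,-0.03,-0.08]] + [[0.00, 0.02, -0.01, 0.02], [-0.01, -0.06, 0.04, -0.07], [-0.00, -0.00, 0.00, -0.0], [-0.0, -0.0, 0.0, -0.0]] + [[0.03,-0.01,-0.06,-0.03], [0.01,-0.0,-0.01,-0.01], [0.03,-0.01,-0.06,-0.03], [0.00,-0.00,-0.01,-0.0]] + [[0.03,0.02,0.02,-0.01], [0.01,0.01,0.01,-0.00], [-0.03,-0.02,-0.02,0.02], [-0.01,-0.01,-0.00,0.00]]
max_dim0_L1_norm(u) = 0.22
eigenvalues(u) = [(0.08+0j), (-0.07+0.1j), (-0.07-0.1j), (-0.1+0j)]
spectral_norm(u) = 0.15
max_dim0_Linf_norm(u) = 0.09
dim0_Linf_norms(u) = [0.09, 0.08, 0.07, 0.08]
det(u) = -0.00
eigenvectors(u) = [[-0.89+0.00j, (0.1+0.09j), (0.1-0.09j), (0.22+0j)], [(-0.24+0j), (-0.66+0j), -0.66-0.00j, (0.48+0j)], [-0.04+0.00j, (0.04-0.36j), 0.04+0.36j, 0.69+0.00j], [0.39+0.00j, -0.03+0.65j, -0.03-0.65j, (0.49+0j)]]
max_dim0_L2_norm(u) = 0.12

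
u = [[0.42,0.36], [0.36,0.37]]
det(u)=0.026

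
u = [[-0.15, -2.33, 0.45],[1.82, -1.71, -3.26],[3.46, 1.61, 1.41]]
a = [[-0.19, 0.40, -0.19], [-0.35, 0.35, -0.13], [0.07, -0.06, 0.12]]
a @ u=[[0.1, -0.55, -1.66], [0.24, 0.01, -1.48], [0.3, 0.13, 0.40]]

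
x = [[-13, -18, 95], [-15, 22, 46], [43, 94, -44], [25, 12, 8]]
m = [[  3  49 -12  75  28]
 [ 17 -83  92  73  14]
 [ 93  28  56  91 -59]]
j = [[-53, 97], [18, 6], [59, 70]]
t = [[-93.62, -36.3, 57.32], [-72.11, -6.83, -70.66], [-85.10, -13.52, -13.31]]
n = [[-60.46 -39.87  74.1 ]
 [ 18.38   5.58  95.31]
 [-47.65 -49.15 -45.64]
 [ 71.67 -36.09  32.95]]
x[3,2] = 8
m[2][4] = -59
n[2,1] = -49.15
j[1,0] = 18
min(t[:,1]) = -36.3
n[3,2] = 32.95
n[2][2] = -45.64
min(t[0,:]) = -93.62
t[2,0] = -85.1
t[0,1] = -36.3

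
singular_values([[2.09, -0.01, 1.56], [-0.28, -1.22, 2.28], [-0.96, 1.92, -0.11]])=[3.36, 1.95, 1.75]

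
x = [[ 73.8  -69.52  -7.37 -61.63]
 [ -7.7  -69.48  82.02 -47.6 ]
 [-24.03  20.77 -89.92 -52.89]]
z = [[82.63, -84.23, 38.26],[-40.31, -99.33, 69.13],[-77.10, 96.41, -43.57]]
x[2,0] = -24.03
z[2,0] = -77.1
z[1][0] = -40.31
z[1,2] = 69.13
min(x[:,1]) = -69.52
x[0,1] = -69.52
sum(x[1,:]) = -42.76000000000001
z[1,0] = -40.31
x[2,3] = -52.89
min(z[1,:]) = -99.33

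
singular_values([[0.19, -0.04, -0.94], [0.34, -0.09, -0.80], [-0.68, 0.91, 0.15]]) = [1.43, 0.98, 0.08]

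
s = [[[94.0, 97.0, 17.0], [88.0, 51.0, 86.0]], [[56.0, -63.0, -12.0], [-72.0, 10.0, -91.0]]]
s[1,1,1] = 10.0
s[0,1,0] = 88.0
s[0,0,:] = [94.0, 97.0, 17.0]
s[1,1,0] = -72.0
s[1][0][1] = -63.0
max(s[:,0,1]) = 97.0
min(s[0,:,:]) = 17.0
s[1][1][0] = -72.0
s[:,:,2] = [[17.0, 86.0], [-12.0, -91.0]]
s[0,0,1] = 97.0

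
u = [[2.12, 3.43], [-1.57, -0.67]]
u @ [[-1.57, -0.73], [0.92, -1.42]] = [[-0.17, -6.42], [1.85, 2.10]]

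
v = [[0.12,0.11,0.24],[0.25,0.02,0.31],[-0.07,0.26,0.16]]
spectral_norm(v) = 0.51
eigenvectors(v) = [[-0.22, -0.65, 0.57],[-0.77, -0.51, 0.67],[0.60, 0.56, 0.47]]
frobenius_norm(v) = 0.58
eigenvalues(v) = [-0.15, 0.0, 0.45]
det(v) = -0.00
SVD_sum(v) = [[0.13, 0.1, 0.24], [0.17, 0.13, 0.31], [0.08, 0.07, 0.16]] + [[-0.01, 0.01, 0.0], [0.08, -0.11, -0.00], [-0.15, 0.2, 0.0]] + [[0.0, 0.0, -0.00], [-0.0, -0.0, 0.00], [-0.00, -0.0, 0.0]]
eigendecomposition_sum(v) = [[0.05, -0.05, 0.01], [0.16, -0.17, 0.04], [-0.13, 0.13, -0.03]] + [[0.0,-0.00,-0.0],  [0.0,-0.00,-0.00],  [-0.0,0.00,0.00]] + [[0.07,0.16,0.23], [0.08,0.19,0.27], [0.06,0.13,0.19]]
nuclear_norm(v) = 0.80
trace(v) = 0.30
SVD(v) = [[-0.57, 0.05, -0.82], [-0.73, -0.48, 0.48], [-0.37, 0.87, 0.31]] @ diag([0.5103441759941834, 0.28416175557665435, 0.000958486521380687]) @ [[-0.44, -0.34, -0.83], [-0.62, 0.78, 0.01], [-0.65, -0.52, 0.56]]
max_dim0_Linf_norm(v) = 0.31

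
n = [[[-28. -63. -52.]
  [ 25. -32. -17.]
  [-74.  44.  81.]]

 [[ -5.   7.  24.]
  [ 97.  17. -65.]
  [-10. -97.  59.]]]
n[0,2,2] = 81.0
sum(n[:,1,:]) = 25.0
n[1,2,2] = 59.0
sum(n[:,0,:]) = -117.0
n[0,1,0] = 25.0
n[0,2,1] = 44.0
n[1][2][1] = -97.0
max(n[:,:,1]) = 44.0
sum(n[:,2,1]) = -53.0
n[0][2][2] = 81.0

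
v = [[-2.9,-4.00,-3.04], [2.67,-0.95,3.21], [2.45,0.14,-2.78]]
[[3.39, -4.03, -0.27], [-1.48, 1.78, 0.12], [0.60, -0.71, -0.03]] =v@ [[-0.2,0.24,0.02],  [-0.39,0.46,0.03],  [-0.41,0.49,0.03]]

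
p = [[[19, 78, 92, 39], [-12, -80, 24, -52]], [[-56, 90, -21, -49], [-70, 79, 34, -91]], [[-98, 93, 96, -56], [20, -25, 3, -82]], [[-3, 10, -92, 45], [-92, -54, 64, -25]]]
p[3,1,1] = -54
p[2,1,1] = -25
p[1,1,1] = 79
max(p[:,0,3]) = 45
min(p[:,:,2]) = -92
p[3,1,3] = -25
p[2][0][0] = -98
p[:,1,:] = [[-12, -80, 24, -52], [-70, 79, 34, -91], [20, -25, 3, -82], [-92, -54, 64, -25]]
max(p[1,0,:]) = 90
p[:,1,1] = [-80, 79, -25, -54]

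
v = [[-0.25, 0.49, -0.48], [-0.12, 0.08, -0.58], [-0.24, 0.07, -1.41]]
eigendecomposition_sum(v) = [[-0.07, 0.04, -0.34], [-0.11, 0.06, -0.58], [-0.27, 0.15, -1.44]] + [[-0.19, 0.49, -0.15], [-0.01, 0.03, -0.01], [0.03, -0.09, 0.03]] + [[0.00, -0.04, 0.01], [0.00, -0.01, 0.0], [-0.00, 0.01, -0.00]]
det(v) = -0.00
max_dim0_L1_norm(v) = 2.47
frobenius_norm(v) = 1.71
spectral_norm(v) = 1.65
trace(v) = -1.58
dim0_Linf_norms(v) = [0.25, 0.49, 1.41]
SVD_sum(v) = [[-0.12, 0.10, -0.57], [-0.12, 0.1, -0.58], [-0.29, 0.23, -1.37]] + [[-0.13, 0.39, 0.09],[0.00, -0.02, -0.0],[0.05, -0.16, -0.04]] + [[0.0, 0.0, -0.00], [-0.00, -0.0, 0.0], [0.0, 0.0, -0.00]]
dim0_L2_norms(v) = [0.37, 0.5, 1.6]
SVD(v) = [[-0.36, 0.93, 0.10], [-0.36, -0.04, -0.93], [-0.86, -0.37, 0.35]] @ diag([1.6524296045039004, 0.45855266199521244, 0.0024204000057439913]) @ [[0.21, -0.16, 0.97], [-0.30, 0.93, 0.22], [0.93, 0.34, -0.14]]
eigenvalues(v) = [-1.44, -0.13, -0.01]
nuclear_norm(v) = 2.11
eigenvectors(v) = [[0.22,0.98,-0.94], [0.36,0.06,-0.32], [0.91,-0.18,0.14]]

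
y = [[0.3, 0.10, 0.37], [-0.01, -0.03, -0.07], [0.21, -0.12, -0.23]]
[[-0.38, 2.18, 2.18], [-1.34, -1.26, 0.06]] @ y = [[0.32,  -0.36,  -0.79], [-0.38,  -0.10,  -0.42]]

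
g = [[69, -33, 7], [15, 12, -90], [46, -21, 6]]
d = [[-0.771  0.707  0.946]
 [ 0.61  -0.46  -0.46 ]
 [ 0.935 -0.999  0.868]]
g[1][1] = 12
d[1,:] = [0.61, -0.46, -0.46]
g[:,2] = [7, -90, 6]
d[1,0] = 0.61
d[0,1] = 0.707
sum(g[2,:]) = 31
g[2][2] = 6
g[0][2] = 7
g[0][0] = 69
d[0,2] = 0.946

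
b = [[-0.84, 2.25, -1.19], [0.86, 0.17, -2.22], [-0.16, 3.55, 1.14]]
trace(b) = 0.47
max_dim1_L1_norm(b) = 4.85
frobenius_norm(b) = 5.18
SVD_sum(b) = [[-0.32, 2.17, 0.24], [0.03, -0.19, -0.02], [-0.52, 3.58, 0.39]] + [[0.17, 0.17, -1.33], [0.29, 0.29, -2.28], [-0.09, -0.09, 0.68]] + [[-0.69, -0.09, -0.1],[0.54, 0.07, 0.08],[0.45, 0.06, 0.07]]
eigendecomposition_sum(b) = [[(-1.42+0j), (1.17-0j), (0.34-0j)], [0.22-0.00j, -0.18+0.00j, (-0.05+0j)], [(-0.38+0j), (0.32-0j), 0.09-0.00j]] + [[0.29-0.02j, 0.54+0.96j, -0.77+0.63j], [(0.32+0.1j), (0.18+1.25j), (-1.08+0.36j)], [(0.11-0.42j), 1.62-0.30j, 0.52+1.39j]] + [[0.29+0.02j, (0.54-0.96j), (-0.77-0.63j)], [0.32-0.10j, (0.18-1.25j), (-1.08-0.36j)], [0.11+0.42j, 1.62+0.30j, (0.52-1.39j)]]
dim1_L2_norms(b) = [2.68, 2.39, 3.73]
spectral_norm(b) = 4.26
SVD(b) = [[-0.52, -0.49, -0.70], [0.05, -0.84, 0.55], [-0.85, 0.25, 0.46]] @ diag([4.2591036519054475, 2.7671305661092176, 1.005894881401511]) @ [[0.14, -0.98, -0.11], [-0.13, -0.13, 0.98], [0.98, 0.13, 0.14]]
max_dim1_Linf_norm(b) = 3.55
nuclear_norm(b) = 8.03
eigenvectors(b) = [[(-0.95+0j), -0.15-0.44j, (-0.15+0.44j)], [(0.15+0j), (0.02-0.54j), (0.02+0.54j)], [-0.26+0.00j, -0.70+0.00j, -0.70-0.00j]]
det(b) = -11.85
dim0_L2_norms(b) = [1.21, 4.21, 2.76]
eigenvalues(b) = [(-1.51+0j), (0.99+2.62j), (0.99-2.62j)]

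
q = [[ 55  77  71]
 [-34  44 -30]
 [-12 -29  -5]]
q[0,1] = 77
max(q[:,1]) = 77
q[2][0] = -12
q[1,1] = 44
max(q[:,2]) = 71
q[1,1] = 44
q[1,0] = -34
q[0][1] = 77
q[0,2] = 71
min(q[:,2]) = -30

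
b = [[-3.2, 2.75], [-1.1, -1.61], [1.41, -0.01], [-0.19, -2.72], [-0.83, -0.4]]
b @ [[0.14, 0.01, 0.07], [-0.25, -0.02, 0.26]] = [[-1.14, -0.09, 0.49], [0.25, 0.02, -0.50], [0.2, 0.01, 0.10], [0.65, 0.05, -0.72], [-0.02, -0.0, -0.16]]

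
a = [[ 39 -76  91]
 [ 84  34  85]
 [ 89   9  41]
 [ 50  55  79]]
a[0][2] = 91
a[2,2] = 41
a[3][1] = 55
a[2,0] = 89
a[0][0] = 39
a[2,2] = 41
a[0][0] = 39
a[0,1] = -76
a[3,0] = 50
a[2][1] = 9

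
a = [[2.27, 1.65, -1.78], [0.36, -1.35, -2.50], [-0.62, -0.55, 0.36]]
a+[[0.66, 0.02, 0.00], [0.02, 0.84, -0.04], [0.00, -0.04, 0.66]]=[[2.93, 1.67, -1.78], [0.38, -0.51, -2.54], [-0.62, -0.59, 1.02]]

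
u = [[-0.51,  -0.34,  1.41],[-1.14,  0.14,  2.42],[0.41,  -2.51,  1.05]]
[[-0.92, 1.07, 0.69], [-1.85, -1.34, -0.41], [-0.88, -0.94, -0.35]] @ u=[[-0.47,  -1.27,  2.02], [2.3,  1.47,  -6.28], [1.38,  1.05,  -3.88]]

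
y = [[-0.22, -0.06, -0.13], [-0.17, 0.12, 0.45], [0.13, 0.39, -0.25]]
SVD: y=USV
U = [[-0.03, 0.34, -0.94], [0.74, -0.63, -0.25], [-0.67, -0.7, -0.23]]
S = [0.57, 0.4, 0.24]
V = [[-0.36, -0.3, 0.88], [-0.15, -0.92, -0.37], [0.92, -0.26, 0.29]]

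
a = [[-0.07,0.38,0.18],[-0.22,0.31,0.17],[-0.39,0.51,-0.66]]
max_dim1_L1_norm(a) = 1.56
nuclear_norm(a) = 1.60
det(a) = -0.06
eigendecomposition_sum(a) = [[(-0.06+0.21j),  (0.22-0.14j),  (0.04+0j)], [-0.14+0.09j,  (0.2+0.03j),  0.02+0.02j], [-0.07-0.02j,  0.04+0.08j,  (-0+0.01j)]] + [[(-0.06-0.21j), (0.22+0.14j), 0.04-0.00j], [-0.14-0.09j, 0.20-0.03j, 0.02-0.02j], [-0.07+0.02j, (0.04-0.08j), (-0-0.01j)]] + [[0.04+0.00j,-0.07+0.00j,(0.11+0j)], [0.05+0.00j,-0.09+0.00j,(0.13+0j)], [(-0.26-0j),(0.43-0j),(-0.66-0j)]]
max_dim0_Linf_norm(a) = 0.66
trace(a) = -0.42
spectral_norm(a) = 0.95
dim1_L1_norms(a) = [0.63, 0.7, 1.56]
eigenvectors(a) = [[0.77+0.00j, (0.77-0j), (-0.16+0j)], [0.43+0.39j, (0.43-0.39j), (-0.2+0j)], [(-0.02+0.25j), (-0.02-0.25j), (0.97+0j)]]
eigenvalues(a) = [(0.14+0.25j), (0.14-0.25j), (-0.7+0j)]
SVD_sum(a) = [[-0.08,0.12,-0.10], [-0.09,0.14,-0.12], [-0.42,0.6,-0.54]] + [[-0.06, 0.23, 0.3], [-0.05, 0.21, 0.28], [0.02, -0.09, -0.12]] + [[0.07, 0.04, -0.01],[-0.07, -0.04, 0.01],[0.0, 0.00, -0.0]]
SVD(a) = [[0.19,-0.7,0.69],[0.22,-0.65,-0.73],[0.96,0.28,0.03]] @ diag([0.9473455760811154, 0.5407730576554536, 0.11402131201451307]) @ [[-0.46, 0.66, -0.59], [0.15, -0.60, -0.79], [0.88, 0.45, -0.17]]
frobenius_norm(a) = 1.10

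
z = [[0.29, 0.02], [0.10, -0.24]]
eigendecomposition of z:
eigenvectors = [[0.98, -0.04], [0.18, 1.0]]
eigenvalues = [0.29, -0.24]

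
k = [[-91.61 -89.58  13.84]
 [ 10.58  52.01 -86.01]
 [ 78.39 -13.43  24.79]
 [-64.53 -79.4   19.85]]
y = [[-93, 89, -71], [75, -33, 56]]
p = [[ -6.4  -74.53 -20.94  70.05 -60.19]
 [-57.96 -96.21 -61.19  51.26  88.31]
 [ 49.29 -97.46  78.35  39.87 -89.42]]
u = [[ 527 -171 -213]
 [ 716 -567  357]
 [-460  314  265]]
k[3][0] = -64.53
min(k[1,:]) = -86.01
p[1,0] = -57.96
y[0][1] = 89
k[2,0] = 78.39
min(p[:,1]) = -97.46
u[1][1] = -567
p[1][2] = -61.19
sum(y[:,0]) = -18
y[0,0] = -93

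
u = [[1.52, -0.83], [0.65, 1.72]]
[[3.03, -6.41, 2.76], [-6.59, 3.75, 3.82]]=u @ [[-0.08,-2.51,2.51], [-3.8,3.13,1.27]]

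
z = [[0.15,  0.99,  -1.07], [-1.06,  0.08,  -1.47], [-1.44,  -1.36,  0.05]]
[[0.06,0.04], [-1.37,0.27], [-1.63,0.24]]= z@[[0.96,-0.13], [0.19,-0.04], [0.25,-0.09]]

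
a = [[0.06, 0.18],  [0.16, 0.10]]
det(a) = -0.023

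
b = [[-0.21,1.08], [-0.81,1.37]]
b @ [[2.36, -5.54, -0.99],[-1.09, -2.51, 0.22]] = [[-1.67, -1.55, 0.45], [-3.40, 1.05, 1.10]]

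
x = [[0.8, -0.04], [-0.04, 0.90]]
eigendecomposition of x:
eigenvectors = [[-0.94, 0.33], [-0.33, -0.94]]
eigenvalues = [0.79, 0.91]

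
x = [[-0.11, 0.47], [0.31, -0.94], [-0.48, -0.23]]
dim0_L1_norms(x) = [0.9, 1.64]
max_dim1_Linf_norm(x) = 0.94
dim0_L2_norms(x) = [0.58, 1.08]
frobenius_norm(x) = 1.22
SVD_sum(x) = [[-0.12, 0.47], [0.25, -0.96], [0.03, -0.1]] + [[0.01, 0.0],[0.06, 0.02],[-0.51, -0.13]]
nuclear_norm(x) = 1.63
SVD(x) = [[0.44,-0.03], [-0.89,-0.11], [-0.09,0.99]] @ diag([1.1040432553727448, 0.5263919549783718]) @ [[-0.26, 0.97], [-0.97, -0.26]]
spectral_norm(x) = 1.10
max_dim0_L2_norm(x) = 1.08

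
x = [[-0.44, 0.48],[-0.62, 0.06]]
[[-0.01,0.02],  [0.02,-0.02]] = x@[[-0.03, 0.04], [-0.05, 0.07]]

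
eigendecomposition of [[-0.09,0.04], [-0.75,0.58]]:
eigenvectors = [[-0.64, -0.06], [-0.77, -1.0]]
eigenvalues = [-0.04, 0.53]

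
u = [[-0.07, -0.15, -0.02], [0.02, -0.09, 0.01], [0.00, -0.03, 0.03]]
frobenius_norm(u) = 0.20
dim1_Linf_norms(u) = [0.15, 0.09, 0.03]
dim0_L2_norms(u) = [0.07, 0.18, 0.04]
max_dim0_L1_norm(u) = 0.27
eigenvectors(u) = [[(0.94+0j), (0.94-0j), (-0.25+0j)], [0.05-0.34j, (0.05+0.34j), 0.04+0.00j], [(0.05-0.07j), 0.05+0.07j, (0.97+0j)]]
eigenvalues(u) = [(-0.08+0.06j), (-0.08-0.06j), (0.03+0j)]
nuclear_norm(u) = 0.27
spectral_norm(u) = 0.18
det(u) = 0.00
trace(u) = -0.13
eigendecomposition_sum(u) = [[(-0.04+0.03j), -0.08-0.11j, -0.01+0.01j], [(0.01+0.01j), (-0.04+0.02j), 0.00+0.00j], [0j, -0.01-0.00j, 0j]] + [[(-0.04-0.03j), (-0.08+0.11j), (-0.01-0.01j)], [0.01-0.01j, -0.04-0.02j, 0.00-0.00j], [0.00-0.00j, -0.01+0.00j, -0j]] + [[-0j,0.00+0.00j,-0.01+0.00j], [-0.00+0.00j,(-0-0j),0.00-0.00j], [-0.00+0.00j,-0.01-0.00j,0.03-0.00j]]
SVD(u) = [[-0.89, 0.45, 0.06], [-0.43, -0.80, -0.42], [-0.15, -0.40, 0.9]] @ diag([0.18494595969079008, 0.05797280449950185, 0.025182254317578156]) @ [[0.29, 0.96, 0.05],[-0.82, 0.28, -0.50],[-0.49, 0.11, 0.86]]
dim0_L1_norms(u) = [0.09, 0.27, 0.06]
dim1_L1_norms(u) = [0.24, 0.12, 0.06]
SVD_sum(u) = [[-0.05,  -0.16,  -0.01], [-0.02,  -0.08,  -0.00], [-0.01,  -0.03,  -0.00]] + [[-0.02, 0.01, -0.01],[0.04, -0.01, 0.02],[0.02, -0.01, 0.01]] + [[-0.0, 0.0, 0.00], [0.01, -0.0, -0.01], [-0.01, 0.00, 0.02]]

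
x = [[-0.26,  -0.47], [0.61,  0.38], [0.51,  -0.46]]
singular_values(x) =[0.88, 0.71]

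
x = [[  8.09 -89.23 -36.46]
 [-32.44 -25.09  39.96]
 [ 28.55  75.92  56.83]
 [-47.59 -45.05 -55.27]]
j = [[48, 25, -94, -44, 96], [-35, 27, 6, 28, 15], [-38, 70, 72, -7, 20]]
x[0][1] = -89.23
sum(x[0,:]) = -117.6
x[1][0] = -32.44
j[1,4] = 15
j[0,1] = 25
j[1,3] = 28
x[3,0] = -47.59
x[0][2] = -36.46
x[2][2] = 56.83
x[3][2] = -55.27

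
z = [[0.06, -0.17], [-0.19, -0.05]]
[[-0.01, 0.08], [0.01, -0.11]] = z@[[-0.05, 0.66],[0.02, -0.25]]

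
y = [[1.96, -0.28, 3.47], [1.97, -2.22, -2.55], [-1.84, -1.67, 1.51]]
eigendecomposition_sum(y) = [[1.01+1.43j, (-0.33+0.54j), 1.61-1.15j], [(0.78-0.36j), (0.23+0.21j), (-0.41-0.89j)], [-0.98+0.89j, -0.44-0.20j, 1.01+1.11j]] + [[1.01-1.43j, (-0.33-0.54j), 1.61+1.15j], [0.78+0.36j, 0.23-0.21j, (-0.41+0.89j)], [-0.98-0.89j, (-0.44+0.2j), (1.01-1.11j)]] + [[-0.06-0.00j, 0.38-0.00j, (0.25-0j)], [0.40+0.00j, -2.69+0.00j, -1.73+0.00j], [0.12+0.00j, -0.79+0.00j, (-0.51+0j)]]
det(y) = -40.99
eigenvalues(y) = [(2.25+2.74j), (2.25-2.74j), (-3.25+0j)]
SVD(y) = [[0.67,0.74,-0.02], [-0.68,0.62,0.39], [0.31,-0.25,0.92]] @ diag([4.6194120190972665, 3.4063223424491156, 2.6048609746302547]) @ [[-0.13, 0.17, 0.98], [0.92, -0.34, 0.18], [-0.37, -0.92, 0.12]]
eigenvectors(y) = [[(0.74+0j), (0.74-0j), (-0.14+0j)], [(0.07-0.36j), (0.07+0.36j), 0.95+0.00j], [(0.07+0.56j), (0.07-0.56j), (0.28+0j)]]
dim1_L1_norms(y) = [5.71, 6.74, 5.02]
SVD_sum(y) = [[-0.39, 0.54, 3.02], [0.4, -0.54, -3.05], [-0.18, 0.25, 1.39]] + [[2.33,-0.87,0.46],[1.95,-0.73,0.38],[-0.78,0.29,-0.15]] + [[0.02,0.05,-0.01], [-0.38,-0.95,0.12], [-0.88,-2.21,0.28]]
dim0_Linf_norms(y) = [1.97, 2.22, 3.47]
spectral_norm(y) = 4.62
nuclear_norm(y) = 10.63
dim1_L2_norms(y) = [4.0, 3.91, 2.91]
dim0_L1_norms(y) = [5.77, 4.17, 7.53]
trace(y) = 1.25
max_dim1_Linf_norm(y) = 3.47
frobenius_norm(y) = 6.30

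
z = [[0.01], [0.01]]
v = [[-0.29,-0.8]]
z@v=[[-0.0,-0.01], [-0.0,-0.01]]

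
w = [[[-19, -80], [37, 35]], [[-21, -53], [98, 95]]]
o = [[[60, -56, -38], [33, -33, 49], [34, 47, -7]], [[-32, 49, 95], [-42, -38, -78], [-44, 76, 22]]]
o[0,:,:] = [[60, -56, -38], [33, -33, 49], [34, 47, -7]]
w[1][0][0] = -21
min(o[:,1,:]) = -78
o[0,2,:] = [34, 47, -7]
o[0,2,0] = 34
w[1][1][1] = 95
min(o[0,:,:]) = -56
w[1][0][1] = -53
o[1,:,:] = [[-32, 49, 95], [-42, -38, -78], [-44, 76, 22]]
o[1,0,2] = 95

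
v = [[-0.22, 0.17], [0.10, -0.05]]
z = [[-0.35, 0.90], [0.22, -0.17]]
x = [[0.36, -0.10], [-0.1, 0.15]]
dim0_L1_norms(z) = [0.57, 1.07]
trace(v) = -0.27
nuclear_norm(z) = 1.13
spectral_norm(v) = 0.30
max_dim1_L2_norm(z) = 0.97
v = z @ x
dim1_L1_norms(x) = [0.46, 0.25]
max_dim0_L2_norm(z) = 0.92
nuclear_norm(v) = 0.32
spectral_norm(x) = 0.40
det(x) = 0.04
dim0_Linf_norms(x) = [0.36, 0.15]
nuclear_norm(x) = 0.51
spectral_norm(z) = 1.00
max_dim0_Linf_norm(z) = 0.9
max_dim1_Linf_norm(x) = 0.36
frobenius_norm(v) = 0.30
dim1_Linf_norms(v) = [0.22, 0.1]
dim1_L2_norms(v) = [0.28, 0.11]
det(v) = -0.01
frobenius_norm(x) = 0.41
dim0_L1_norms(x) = [0.46, 0.25]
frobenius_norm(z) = 1.00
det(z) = -0.14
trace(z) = -0.52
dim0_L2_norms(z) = [0.41, 0.92]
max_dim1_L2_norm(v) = 0.28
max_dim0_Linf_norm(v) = 0.22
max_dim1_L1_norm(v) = 0.39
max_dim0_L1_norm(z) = 1.07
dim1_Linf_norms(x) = [0.36, 0.15]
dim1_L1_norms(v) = [0.39, 0.15]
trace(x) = 0.51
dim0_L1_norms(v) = [0.32, 0.22]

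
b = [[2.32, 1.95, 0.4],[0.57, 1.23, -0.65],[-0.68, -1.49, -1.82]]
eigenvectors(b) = [[-0.9, -0.75, -0.19], [-0.37, 0.64, 0.22], [0.24, -0.17, 0.96]]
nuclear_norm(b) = 6.19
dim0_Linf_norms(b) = [2.32, 1.95, 1.82]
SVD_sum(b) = [[1.87, 2.14, 0.89], [0.66, 0.75, 0.31], [-1.28, -1.46, -0.61]] + [[0.2, 0.06, -0.55], [0.31, 0.09, -0.86], [0.44, 0.13, -1.25]] + [[0.25, -0.25, 0.06],[-0.39, 0.39, -0.1],[0.16, -0.16, 0.04]]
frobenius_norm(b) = 4.20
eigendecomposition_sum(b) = [[2.02, 2.32, -0.14], [0.84, 0.96, -0.06], [-0.54, -0.62, 0.04]] + [[0.26, -0.52, 0.17],[-0.22, 0.44, -0.15],[0.06, -0.12, 0.04]] + [[0.04, 0.15, 0.37], [-0.05, -0.17, -0.44], [-0.20, -0.75, -1.90]]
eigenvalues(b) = [3.02, 0.74, -2.03]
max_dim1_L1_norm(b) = 4.67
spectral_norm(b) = 3.76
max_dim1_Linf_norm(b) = 2.32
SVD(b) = [[-0.79, 0.34, -0.51],[-0.28, 0.53, 0.80],[0.54, 0.77, -0.33]] @ diag([3.7592328049800177, 1.7242991855446868, 0.703605739524621]) @ [[-0.63, -0.72, -0.30], [0.33, 0.10, -0.94], [-0.7, 0.69, -0.18]]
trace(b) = 1.73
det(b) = -4.56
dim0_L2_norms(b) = [2.48, 2.75, 1.97]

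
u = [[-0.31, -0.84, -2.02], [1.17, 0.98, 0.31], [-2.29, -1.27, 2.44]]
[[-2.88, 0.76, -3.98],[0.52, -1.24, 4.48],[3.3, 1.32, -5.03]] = u@[[0.05, -2.23, 1.6],[0.02, 1.62, 2.44],[1.41, -0.71, 0.71]]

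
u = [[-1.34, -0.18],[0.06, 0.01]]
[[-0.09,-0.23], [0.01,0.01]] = u @[[-0.01, 0.19], [0.60, -0.12]]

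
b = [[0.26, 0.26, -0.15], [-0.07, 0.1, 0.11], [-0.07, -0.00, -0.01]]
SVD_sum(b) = [[0.27, 0.25, -0.15],  [-0.02, -0.02, 0.01],  [-0.03, -0.03, 0.02]] + [[-0.0, 0.01, 0.01], [-0.06, 0.12, 0.09], [-0.01, 0.01, 0.01]] + [[-0.0, 0.00, -0.00],  [0.00, -0.00, 0.00],  [-0.03, 0.01, -0.04]]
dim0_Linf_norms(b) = [0.26, 0.26, 0.15]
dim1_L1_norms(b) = [0.67, 0.28, 0.08]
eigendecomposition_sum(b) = [[0.13-0.02j, (0.13-0.18j), -0.06-0.05j], [(-0.04+0.08j), 0.05+0.13j, 0.05-0.01j], [(-0.03+0.02j), (-0.01+0.06j), (0.02+0.01j)]] + [[(0.13+0.02j), (0.13+0.18j), -0.06+0.05j],[(-0.04-0.08j), 0.05-0.13j, (0.05+0.01j)],[-0.03-0.02j, -0.01-0.06j, (0.02-0.01j)]] + [[(-0.01-0j),0.01-0.00j,(-0.04+0j)], [0j,-0.00+0.00j,(0.02-0j)], [-0.01-0.00j,(0.01-0j),-0.05+0.00j]]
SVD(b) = [[-0.99, -0.08, 0.10], [0.07, -0.99, -0.12], [0.11, -0.11, 0.99]] @ diag([0.4001519998782599, 0.16347965041656248, 0.053411430360061046]) @ [[-0.68, -0.63, 0.39], [0.34, -0.73, -0.59], [-0.65, 0.26, -0.71]]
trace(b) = 0.35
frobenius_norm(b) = 0.44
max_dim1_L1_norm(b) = 0.67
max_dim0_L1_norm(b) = 0.4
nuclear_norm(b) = 0.62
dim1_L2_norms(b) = [0.4, 0.16, 0.07]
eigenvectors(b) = [[(-0.82+0j), (-0.82-0j), (0.58+0j)], [(0.29-0.43j), 0.29+0.43j, (-0.27+0j)], [(0.21-0.11j), 0.21+0.11j, (0.77+0j)]]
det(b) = -0.00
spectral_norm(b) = 0.40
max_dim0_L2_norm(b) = 0.28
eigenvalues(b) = [(0.21+0.12j), (0.21-0.12j), (-0.06+0j)]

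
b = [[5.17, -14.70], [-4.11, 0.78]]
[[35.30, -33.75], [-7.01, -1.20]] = b@ [[1.34,0.78], [-1.93,2.57]]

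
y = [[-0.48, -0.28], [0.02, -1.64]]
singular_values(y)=[1.66, 0.48]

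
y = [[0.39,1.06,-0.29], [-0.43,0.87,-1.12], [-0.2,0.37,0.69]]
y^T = [[0.39, -0.43, -0.20],  [1.06, 0.87, 0.37],  [-0.29, -1.12, 0.69]]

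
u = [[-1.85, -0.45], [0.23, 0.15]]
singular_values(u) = [1.92, 0.09]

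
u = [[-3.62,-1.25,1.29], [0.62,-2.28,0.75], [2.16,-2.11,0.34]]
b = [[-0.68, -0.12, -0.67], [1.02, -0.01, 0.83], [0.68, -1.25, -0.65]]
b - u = [[2.94, 1.13, -1.96], [0.4, 2.27, 0.08], [-1.48, 0.86, -0.99]]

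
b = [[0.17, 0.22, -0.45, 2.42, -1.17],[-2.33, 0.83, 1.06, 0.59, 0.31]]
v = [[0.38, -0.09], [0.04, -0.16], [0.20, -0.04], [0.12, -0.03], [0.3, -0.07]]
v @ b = [[0.27, 0.01, -0.27, 0.87, -0.47], [0.38, -0.12, -0.19, 0.00, -0.10], [0.13, 0.01, -0.13, 0.46, -0.25], [0.09, 0.0, -0.09, 0.27, -0.15], [0.21, 0.01, -0.21, 0.68, -0.37]]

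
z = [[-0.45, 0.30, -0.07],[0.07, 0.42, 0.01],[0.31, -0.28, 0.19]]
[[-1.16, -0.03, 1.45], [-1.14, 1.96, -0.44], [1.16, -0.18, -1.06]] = z@ [[0.53, 2.76, -3.43], [-2.82, 4.2, -0.45], [1.06, 0.74, -0.66]]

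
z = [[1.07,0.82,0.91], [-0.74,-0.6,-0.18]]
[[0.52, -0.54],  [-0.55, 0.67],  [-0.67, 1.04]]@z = [[0.96, 0.75, 0.57], [-1.08, -0.85, -0.62], [-1.49, -1.17, -0.8]]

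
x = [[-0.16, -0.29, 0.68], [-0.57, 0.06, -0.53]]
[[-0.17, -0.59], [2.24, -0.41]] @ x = [[0.36, 0.01, 0.2],[-0.12, -0.67, 1.74]]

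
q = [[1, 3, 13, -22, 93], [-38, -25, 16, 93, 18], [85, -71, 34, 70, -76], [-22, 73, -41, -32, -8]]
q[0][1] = 3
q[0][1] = 3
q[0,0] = 1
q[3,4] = -8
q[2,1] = -71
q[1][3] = 93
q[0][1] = 3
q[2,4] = -76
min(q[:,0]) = -38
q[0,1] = 3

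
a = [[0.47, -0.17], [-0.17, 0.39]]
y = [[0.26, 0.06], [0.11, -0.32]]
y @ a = [[0.11,-0.02], [0.11,-0.14]]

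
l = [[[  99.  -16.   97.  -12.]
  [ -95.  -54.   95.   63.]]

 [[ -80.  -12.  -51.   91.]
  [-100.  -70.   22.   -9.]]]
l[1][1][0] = -100.0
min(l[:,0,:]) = -80.0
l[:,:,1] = [[-16.0, -54.0], [-12.0, -70.0]]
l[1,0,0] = -80.0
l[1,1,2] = 22.0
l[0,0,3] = -12.0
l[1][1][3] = -9.0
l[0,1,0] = -95.0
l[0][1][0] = -95.0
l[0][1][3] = 63.0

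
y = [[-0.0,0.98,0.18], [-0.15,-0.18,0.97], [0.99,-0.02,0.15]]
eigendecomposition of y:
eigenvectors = [[0.58+0.00j, 0.22+0.53j, (0.22-0.53j)], [(0.47+0j), -0.62+0.00j, -0.62-0.00j], [0.66+0.00j, 0.25-0.47j, (0.25+0.47j)]]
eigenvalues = [(1+0j), (-0.52+0.85j), (-0.52-0.85j)]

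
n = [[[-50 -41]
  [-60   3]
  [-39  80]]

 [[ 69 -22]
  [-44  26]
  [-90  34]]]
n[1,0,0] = 69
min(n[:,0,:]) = -50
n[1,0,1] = -22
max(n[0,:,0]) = -39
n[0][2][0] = -39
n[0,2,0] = -39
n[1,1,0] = -44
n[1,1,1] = 26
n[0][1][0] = -60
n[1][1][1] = 26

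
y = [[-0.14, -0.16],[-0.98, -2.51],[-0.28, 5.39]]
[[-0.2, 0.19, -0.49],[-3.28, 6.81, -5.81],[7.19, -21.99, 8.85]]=y@[[-0.06, 3.09, 1.52],[1.33, -3.92, 1.72]]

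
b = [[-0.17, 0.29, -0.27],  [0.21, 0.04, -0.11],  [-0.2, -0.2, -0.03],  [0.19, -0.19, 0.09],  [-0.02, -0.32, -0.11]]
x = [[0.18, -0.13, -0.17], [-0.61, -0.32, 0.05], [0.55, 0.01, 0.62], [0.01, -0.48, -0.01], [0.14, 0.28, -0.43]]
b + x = [[0.01, 0.16, -0.44], [-0.4, -0.28, -0.06], [0.35, -0.19, 0.59], [0.20, -0.67, 0.08], [0.12, -0.04, -0.54]]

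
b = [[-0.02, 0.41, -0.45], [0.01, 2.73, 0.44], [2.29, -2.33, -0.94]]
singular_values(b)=[4.09, 1.62, 0.49]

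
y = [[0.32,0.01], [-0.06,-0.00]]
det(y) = 0.001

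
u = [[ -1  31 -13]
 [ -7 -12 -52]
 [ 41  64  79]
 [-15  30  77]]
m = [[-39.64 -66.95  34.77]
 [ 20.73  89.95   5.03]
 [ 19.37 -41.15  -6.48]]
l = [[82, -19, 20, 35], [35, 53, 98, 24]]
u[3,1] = 30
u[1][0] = -7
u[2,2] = 79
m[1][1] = 89.95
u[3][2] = 77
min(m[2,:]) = -41.15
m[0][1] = -66.95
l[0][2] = 20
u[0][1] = 31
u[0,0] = -1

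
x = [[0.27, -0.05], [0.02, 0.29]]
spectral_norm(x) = 0.30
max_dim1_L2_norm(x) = 0.29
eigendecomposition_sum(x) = [[(0.13+0.06j), -0.03+0.23j],[(0.01-0.09j), 0.14-0.03j]] + [[0.13-0.06j, -0.02-0.23j],[(0.01+0.09j), (0.14+0.03j)]]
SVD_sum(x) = [[0.07, -0.14],[-0.11, 0.23]] + [[0.2, 0.09], [0.13, 0.06]]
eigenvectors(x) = [[0.85+0.00j, (0.85-0j)], [(-0.17-0.51j), (-0.17+0.51j)]]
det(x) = 0.08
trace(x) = 0.56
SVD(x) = [[-0.53,0.85],[0.85,0.53]] @ diag([0.3002067775677692, 0.2641512648131293]) @ [[-0.42,0.91], [0.91,0.42]]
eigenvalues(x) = [(0.28+0.03j), (0.28-0.03j)]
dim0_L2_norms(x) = [0.27, 0.29]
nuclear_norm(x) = 0.56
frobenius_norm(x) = 0.40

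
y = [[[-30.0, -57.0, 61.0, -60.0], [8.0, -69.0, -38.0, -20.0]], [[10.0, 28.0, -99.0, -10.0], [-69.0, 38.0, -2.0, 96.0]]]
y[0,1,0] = 8.0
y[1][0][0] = 10.0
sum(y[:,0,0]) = -20.0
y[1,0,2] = -99.0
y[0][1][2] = -38.0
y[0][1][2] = -38.0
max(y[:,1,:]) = 96.0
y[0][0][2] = 61.0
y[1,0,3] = -10.0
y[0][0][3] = -60.0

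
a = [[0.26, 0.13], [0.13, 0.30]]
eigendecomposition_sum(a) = [[0.09,-0.07],[-0.07,0.06]] + [[0.17, 0.2], [0.2, 0.24]]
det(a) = 0.06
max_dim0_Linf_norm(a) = 0.3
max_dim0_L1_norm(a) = 0.43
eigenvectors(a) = [[-0.76, -0.65], [0.65, -0.76]]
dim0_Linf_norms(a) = [0.26, 0.3]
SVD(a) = [[-0.65, -0.76], [-0.76, 0.65]] @ diag([0.41152946437965904, 0.14847053562034096]) @ [[-0.65, -0.76],[-0.76, 0.65]]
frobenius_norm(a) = 0.44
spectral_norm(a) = 0.41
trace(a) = 0.56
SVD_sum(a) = [[0.17, 0.2], [0.2, 0.24]] + [[0.09, -0.07], [-0.07, 0.06]]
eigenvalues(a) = [0.15, 0.41]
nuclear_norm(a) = 0.56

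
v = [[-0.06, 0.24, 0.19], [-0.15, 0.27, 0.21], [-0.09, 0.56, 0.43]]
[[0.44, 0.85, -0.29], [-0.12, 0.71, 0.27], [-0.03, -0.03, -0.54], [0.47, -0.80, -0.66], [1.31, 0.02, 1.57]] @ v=[[-0.13, 0.17, 0.14], [-0.12, 0.31, 0.24], [0.05, -0.32, -0.24], [0.15, -0.47, -0.36], [-0.22, 1.2, 0.93]]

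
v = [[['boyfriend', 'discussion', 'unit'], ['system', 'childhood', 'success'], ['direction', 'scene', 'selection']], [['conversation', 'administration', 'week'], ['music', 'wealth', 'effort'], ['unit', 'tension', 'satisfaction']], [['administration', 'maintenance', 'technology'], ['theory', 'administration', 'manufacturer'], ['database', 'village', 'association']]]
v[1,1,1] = 'wealth'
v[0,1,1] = 'childhood'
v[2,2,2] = 'association'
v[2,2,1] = 'village'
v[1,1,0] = 'music'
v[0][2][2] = 'selection'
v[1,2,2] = 'satisfaction'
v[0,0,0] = 'boyfriend'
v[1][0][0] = 'conversation'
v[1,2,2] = 'satisfaction'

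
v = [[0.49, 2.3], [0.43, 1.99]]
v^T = [[0.49, 0.43],[2.3, 1.99]]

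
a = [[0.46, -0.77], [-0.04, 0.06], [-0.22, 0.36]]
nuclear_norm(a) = 1.00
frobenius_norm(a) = 0.99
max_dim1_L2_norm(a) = 0.9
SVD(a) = [[-0.90, -0.36], [0.07, -0.66], [0.42, -0.65]] @ diag([0.9938176663830215, 0.005142565994296342]) @ [[-0.51, 0.86], [0.86, 0.51]]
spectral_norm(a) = 0.99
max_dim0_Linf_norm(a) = 0.77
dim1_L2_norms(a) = [0.9, 0.07, 0.42]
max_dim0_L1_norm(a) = 1.19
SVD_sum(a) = [[0.46,-0.77], [-0.04,0.06], [-0.22,0.36]] + [[-0.00, -0.00],  [-0.00, -0.0],  [-0.0, -0.0]]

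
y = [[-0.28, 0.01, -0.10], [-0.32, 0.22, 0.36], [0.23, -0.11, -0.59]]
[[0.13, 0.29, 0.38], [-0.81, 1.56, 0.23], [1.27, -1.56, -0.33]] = y @[[0.29, -1.54, -1.52], [0.12, 2.13, -1.63], [-2.06, 1.65, 0.27]]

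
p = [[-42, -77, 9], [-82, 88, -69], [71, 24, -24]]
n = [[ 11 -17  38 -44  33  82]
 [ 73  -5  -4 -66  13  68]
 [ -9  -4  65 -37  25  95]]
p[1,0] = -82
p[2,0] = 71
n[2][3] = -37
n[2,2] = 65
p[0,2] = 9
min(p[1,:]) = -82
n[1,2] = -4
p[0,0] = -42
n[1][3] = -66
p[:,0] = [-42, -82, 71]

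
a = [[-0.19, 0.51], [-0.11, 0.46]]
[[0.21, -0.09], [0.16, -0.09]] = a@[[-0.41, -0.27], [0.25, -0.27]]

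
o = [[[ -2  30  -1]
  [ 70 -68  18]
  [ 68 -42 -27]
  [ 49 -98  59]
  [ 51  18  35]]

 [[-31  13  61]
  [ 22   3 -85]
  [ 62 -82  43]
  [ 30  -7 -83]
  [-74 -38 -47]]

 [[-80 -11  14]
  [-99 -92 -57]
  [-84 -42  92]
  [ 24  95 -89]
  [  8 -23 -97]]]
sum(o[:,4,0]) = -15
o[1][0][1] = 13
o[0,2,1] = -42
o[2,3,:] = [24, 95, -89]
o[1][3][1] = -7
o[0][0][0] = -2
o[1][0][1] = 13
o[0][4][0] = 51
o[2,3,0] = 24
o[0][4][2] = 35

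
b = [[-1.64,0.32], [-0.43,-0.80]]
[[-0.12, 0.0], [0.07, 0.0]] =b@[[0.05, 0.0],[-0.12, -0.0]]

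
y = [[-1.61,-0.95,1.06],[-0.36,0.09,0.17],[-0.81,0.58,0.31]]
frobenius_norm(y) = 2.42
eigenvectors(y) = [[-0.91, 0.4, 0.44], [-0.18, 0.26, 0.21], [-0.38, 0.88, 0.87]]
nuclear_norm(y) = 3.16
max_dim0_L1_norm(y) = 2.78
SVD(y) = [[-0.95, 0.31, 0.08], [-0.15, -0.24, -0.96], [-0.28, -0.92, 0.27]] @ diag([2.245215894346911, 0.9123587868176048, 0.00265177086195401]) @ [[0.8,0.32,-0.50], [0.37,-0.93,-0.0], [0.46,0.18,0.87]]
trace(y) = -1.21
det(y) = -0.01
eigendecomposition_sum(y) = [[-1.54, -1.46, 1.12], [-0.31, -0.29, 0.22], [-0.64, -0.61, 0.47]] + [[-0.10, 0.79, -0.13],[-0.07, 0.51, -0.09],[-0.22, 1.74, -0.30]] + [[0.03, -0.28, 0.07], [0.01, -0.13, 0.03], [0.05, -0.56, 0.14]]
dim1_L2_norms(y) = [2.15, 0.41, 1.04]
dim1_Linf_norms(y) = [1.61, 0.36, 0.81]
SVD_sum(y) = [[-1.71, -0.69, 1.06], [-0.28, -0.11, 0.17], [-0.5, -0.2, 0.31]] + [[0.10, -0.26, -0.0], [-0.08, 0.20, 0.00], [-0.31, 0.78, 0.0]] + [[0.00, 0.00, 0.00], [-0.0, -0.00, -0.0], [0.0, 0.0, 0.0]]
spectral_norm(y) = 2.25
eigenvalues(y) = [-1.36, 0.11, 0.04]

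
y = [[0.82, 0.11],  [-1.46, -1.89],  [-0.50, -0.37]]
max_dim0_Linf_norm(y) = 1.89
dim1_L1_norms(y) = [0.93, 3.35, 0.87]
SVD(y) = [[-0.25, -0.93],[0.94, -0.3],[0.24, 0.22]] @ diag([2.5377994692150665, 0.5785100293441109]) @ [[-0.67, -0.74], [-0.74, 0.67]]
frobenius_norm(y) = 2.60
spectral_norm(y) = 2.54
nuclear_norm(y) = 3.12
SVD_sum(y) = [[0.42,0.47], [-1.59,-1.77], [-0.41,-0.45]] + [[0.4, -0.36], [0.13, -0.12], [-0.09, 0.08]]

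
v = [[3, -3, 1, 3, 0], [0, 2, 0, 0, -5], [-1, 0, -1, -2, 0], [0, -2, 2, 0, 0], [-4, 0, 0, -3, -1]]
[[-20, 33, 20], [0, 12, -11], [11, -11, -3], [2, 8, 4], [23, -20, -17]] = v @ [[-2, 3, 4], [0, -4, -3], [1, 0, -1], [-5, 4, 0], [0, -4, 1]]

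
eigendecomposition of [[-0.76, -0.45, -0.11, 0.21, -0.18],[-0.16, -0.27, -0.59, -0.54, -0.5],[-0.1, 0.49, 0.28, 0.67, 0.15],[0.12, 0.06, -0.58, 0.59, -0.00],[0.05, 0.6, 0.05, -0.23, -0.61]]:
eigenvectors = [[(-0.78+0j), 0.75+0.00j, 0.37+0.00j, 0.18-0.16j, 0.18+0.16j], [0.08+0.00j, (-0.11+0j), (-0.53+0j), -0.60+0.00j, -0.60-0.00j], [-0.21+0.00j, 0.23+0.00j, (0.29+0j), 0.49+0.30j, (0.49-0.3j)], [-0.03+0.00j, (0.04+0j), 0.55+0.00j, (0.02+0.38j), 0.02-0.38j], [(0.58+0j), -0.62+0.00j, (-0.44+0j), -0.28+0.20j, (-0.28-0.2j)]]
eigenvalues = [(-0.6+0j), (-0.57+0j), (0.31+0j), (0.05+0.76j), (0.05-0.76j)]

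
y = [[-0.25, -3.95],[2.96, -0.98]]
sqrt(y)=[[1.34, -1.66], [1.24, 1.04]]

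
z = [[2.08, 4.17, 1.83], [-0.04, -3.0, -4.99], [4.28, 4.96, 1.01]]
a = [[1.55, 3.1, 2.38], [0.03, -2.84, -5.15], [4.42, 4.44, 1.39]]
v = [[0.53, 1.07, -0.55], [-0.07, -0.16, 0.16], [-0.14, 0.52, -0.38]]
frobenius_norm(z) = 10.14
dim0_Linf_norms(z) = [4.28, 4.96, 4.99]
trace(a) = 0.10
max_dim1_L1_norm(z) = 10.25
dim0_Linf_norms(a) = [4.42, 4.44, 5.15]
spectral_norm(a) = 8.68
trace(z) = 0.09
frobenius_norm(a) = 9.67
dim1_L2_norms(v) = [1.31, 0.24, 0.66]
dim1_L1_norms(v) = [2.15, 0.39, 1.04]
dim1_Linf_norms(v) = [1.07, 0.16, 0.52]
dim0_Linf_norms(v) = [0.53, 1.07, 0.55]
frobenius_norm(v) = 1.49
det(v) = -0.03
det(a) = -11.18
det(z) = -20.58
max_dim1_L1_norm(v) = 2.15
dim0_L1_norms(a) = [6.0, 10.38, 8.92]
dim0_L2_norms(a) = [4.68, 6.11, 5.84]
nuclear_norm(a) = 13.23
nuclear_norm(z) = 13.99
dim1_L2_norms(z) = [5.01, 5.82, 6.63]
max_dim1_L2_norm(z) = 6.63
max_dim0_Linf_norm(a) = 5.15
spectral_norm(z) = 9.18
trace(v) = -0.01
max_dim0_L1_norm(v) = 1.75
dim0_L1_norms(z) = [6.4, 12.13, 7.83]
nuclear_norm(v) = 1.87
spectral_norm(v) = 1.44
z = v + a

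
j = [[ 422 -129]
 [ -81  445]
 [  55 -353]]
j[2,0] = 55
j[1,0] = -81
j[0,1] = -129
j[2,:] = [55, -353]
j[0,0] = 422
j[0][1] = -129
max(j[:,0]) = 422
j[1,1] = 445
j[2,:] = [55, -353]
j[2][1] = -353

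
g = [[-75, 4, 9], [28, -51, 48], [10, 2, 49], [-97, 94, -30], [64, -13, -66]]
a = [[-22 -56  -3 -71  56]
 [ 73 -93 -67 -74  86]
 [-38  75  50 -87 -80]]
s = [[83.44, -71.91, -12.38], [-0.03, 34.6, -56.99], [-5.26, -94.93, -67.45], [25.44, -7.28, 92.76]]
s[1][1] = 34.6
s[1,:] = [-0.03, 34.6, -56.99]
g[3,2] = -30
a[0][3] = -71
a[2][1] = 75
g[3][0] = -97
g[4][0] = 64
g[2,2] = 49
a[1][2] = -67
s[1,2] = -56.99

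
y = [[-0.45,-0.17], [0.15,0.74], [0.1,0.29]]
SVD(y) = [[0.38, 0.92], [-0.85, 0.39], [-0.35, 0.05]] @ diag([0.8668172907026976, 0.37977333310651895]) @ [[-0.39, -0.92], [-0.92, 0.39]]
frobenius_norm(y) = 0.95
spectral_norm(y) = 0.87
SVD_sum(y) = [[-0.13, -0.31], [0.29, 0.68], [0.12, 0.28]] + [[-0.32, 0.14], [-0.14, 0.06], [-0.02, 0.01]]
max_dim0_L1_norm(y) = 1.2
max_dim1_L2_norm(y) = 0.76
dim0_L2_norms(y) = [0.48, 0.81]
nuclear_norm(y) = 1.25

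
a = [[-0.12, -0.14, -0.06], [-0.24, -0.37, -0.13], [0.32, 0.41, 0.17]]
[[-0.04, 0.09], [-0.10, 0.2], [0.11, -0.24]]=a @ [[-0.25, -0.26], [0.21, -0.32], [0.61, -0.16]]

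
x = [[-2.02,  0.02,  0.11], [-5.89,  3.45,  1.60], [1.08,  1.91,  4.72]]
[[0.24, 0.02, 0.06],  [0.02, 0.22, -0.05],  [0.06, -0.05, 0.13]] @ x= [[-0.54, 0.19, 0.34], [-1.39, 0.66, 0.12], [0.31, 0.08, 0.54]]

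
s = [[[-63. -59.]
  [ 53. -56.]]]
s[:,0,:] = [[-63.0, -59.0]]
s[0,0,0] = -63.0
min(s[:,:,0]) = -63.0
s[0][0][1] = -59.0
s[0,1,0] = 53.0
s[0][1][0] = 53.0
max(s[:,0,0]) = -63.0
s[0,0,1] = -59.0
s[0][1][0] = 53.0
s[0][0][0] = -63.0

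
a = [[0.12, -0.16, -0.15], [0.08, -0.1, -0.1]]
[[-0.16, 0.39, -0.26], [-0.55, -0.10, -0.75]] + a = [[-0.04,0.23,-0.41],  [-0.47,-0.20,-0.85]]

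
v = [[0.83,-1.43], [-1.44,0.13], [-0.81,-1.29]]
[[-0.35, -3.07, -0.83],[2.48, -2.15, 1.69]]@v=[[4.8, 1.17], [3.79, -6.01]]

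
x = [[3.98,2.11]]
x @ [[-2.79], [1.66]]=[[-7.6]]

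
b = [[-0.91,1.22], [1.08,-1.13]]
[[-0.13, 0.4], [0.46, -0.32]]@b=[[0.55, -0.61],[-0.76, 0.92]]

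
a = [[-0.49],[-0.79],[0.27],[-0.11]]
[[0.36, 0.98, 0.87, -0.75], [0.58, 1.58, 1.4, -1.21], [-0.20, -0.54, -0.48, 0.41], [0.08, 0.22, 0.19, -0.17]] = a@[[-0.74, -2.0, -1.77, 1.53]]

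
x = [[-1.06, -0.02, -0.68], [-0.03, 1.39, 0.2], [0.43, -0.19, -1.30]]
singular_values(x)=[1.62, 1.28, 1.1]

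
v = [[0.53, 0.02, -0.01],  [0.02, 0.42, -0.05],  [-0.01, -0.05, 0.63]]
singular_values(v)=[0.64, 0.53, 0.41]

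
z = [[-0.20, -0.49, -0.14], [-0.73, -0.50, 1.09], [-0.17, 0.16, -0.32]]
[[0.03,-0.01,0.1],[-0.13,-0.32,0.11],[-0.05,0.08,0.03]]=z @ [[0.23, 0.03, -0.17], [-0.14, 0.08, -0.12], [-0.03, -0.24, -0.07]]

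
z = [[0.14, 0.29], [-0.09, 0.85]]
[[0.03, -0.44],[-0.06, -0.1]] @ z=[[0.04, -0.37], [0.0, -0.10]]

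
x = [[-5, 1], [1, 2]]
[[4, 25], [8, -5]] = x @ [[0, -5], [4, 0]]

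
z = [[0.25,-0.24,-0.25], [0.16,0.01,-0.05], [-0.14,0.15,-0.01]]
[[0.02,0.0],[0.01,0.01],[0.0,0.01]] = z @ [[0.03, 0.03], [0.04, 0.08], [-0.08, -0.06]]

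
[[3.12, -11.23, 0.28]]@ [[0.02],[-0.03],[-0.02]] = [[0.39]]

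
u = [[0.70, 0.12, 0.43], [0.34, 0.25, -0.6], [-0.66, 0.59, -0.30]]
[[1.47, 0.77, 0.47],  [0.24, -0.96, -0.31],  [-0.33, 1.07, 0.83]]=u @ [[1.31, -0.62, -0.26], [1.37, 2.23, 1.65], [0.91, 2.18, 1.05]]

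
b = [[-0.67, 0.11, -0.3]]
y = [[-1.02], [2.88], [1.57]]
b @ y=[[0.53]]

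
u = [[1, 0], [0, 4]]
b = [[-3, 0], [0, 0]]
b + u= [[-2, 0], [0, 4]]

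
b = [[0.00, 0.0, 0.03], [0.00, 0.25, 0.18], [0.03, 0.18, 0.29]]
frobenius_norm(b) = 0.46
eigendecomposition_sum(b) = [[0.0, 0.01, 0.02], [0.01, 0.2, 0.22], [0.02, 0.22, 0.25]] + [[-0.01, -0.00, 0.00], [-0.00, -0.0, 0.0], [0.0, 0.0, -0.0]] + [[0.0, -0.01, 0.01], [-0.01, 0.05, -0.04], [0.01, -0.04, 0.04]]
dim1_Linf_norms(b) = [0.03, 0.25, 0.29]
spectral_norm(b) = 0.45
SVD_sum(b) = [[0.0,0.01,0.02],  [0.01,0.20,0.22],  [0.02,0.22,0.25]] + [[0.00, -0.01, 0.01], [-0.01, 0.05, -0.04], [0.01, -0.04, 0.04]] + [[-0.01, -0.00, 0.0], [-0.0, -0.0, 0.00], [0.0, 0.0, -0.00]]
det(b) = -0.00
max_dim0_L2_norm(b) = 0.34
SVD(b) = [[-0.05, 0.21, -0.98], [-0.66, -0.74, -0.12], [-0.75, 0.64, 0.17]] @ diag([0.4522153931171559, 0.09312729925287884, 0.005342692370034834]) @ [[-0.05, -0.66, -0.75], [0.21, -0.74, 0.64], [0.98, 0.12, -0.17]]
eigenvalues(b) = [0.45, -0.01, 0.09]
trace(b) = 0.54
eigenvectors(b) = [[0.05, 0.98, 0.21], [0.66, 0.12, -0.74], [0.75, -0.17, 0.64]]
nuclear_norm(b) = 0.55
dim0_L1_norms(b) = [0.03, 0.43, 0.5]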